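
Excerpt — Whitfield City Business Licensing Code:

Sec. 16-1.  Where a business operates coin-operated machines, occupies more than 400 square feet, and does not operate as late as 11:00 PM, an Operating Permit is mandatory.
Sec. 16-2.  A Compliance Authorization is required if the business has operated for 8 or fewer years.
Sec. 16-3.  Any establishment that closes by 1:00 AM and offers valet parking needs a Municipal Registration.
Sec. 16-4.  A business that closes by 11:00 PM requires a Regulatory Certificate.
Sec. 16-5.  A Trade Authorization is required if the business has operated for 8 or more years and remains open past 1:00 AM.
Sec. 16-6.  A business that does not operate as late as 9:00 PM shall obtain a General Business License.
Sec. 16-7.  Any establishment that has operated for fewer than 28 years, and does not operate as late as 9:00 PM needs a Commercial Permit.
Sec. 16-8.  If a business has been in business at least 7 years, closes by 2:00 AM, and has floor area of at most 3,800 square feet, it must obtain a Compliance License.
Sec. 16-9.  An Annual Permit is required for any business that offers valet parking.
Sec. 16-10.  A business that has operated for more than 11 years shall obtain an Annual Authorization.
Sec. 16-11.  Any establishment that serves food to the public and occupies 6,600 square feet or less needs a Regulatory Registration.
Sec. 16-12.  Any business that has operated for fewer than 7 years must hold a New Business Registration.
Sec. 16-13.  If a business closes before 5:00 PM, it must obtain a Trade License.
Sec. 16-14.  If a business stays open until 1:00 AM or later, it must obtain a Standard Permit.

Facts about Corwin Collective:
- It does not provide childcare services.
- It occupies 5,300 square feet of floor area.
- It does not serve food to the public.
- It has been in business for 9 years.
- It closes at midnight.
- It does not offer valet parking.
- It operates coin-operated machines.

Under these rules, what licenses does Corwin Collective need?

None

Sec. 16-1. operates coin-operated machines; floor area 5,300 square feet > 400 square feet; closes midnight, after 11:00 PM → Operating Permit not required.
Sec. 16-2. years in business 9 > 8 → Compliance Authorization not required.
Sec. 16-3. closes midnight, at/before 1:00 AM; does not offer valet parking → Municipal Registration not required.
Sec. 16-4. closes midnight, after 11:00 PM → Regulatory Certificate not required.
Sec. 16-5. years in business 9 ≥ 8; closes midnight, at/before 1:00 AM → Trade Authorization not required.
Sec. 16-6. closes midnight, after 9:00 PM → General Business License not required.
Sec. 16-7. years in business 9 < 28; closes midnight, after 9:00 PM → Commercial Permit not required.
Sec. 16-8. years in business 9 ≥ 7; closes midnight, at/before 2:00 AM; floor area 5,300 square feet > 3,800 square feet → Compliance License not required.
Sec. 16-9. does not offer valet parking → Annual Permit not required.
Sec. 16-10. years in business 9 ≤ 11 → Annual Authorization not required.
Sec. 16-11. does not serve food to the public; floor area 5,300 square feet ≤ 6,600 square feet → Regulatory Registration not required.
Sec. 16-12. years in business 9 ≥ 7 → New Business Registration not required.
Sec. 16-13. closes midnight, after 5:00 PM → Trade License not required.
Sec. 16-14. closes midnight, at/before 1:00 AM → Standard Permit not required.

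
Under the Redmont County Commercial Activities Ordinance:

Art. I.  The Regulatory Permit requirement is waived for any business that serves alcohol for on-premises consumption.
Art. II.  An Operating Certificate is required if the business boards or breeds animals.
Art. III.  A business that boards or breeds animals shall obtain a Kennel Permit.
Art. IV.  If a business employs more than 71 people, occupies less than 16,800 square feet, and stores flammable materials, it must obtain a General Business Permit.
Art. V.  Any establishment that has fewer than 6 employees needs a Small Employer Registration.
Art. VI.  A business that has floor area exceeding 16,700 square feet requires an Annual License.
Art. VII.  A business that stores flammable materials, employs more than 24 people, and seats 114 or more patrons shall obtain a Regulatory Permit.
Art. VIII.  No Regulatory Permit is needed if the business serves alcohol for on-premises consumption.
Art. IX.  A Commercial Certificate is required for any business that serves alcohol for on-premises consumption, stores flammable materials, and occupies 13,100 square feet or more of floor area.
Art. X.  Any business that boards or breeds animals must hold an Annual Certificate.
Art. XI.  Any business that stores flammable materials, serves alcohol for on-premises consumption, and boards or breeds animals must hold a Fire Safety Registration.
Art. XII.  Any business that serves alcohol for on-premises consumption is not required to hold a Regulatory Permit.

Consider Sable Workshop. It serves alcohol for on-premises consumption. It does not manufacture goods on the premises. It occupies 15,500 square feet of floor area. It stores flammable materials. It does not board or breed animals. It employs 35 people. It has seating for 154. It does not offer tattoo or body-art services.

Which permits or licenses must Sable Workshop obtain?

Art. I. serves alcohol for on-premises consumption → exempt from Regulatory Permit.
Art. II. does not board or breed animals → Operating Certificate not required.
Art. III. does not board or breed animals → Kennel Permit not required.
Art. IV. employees 35 ≤ 71; floor area 15,500 square feet < 16,800 square feet; stores flammable materials → General Business Permit not required.
Art. V. employees 35 ≥ 6 → Small Employer Registration not required.
Art. VI. floor area 15,500 square feet ≤ 16,700 square feet → Annual License not required.
Art. VII. stores flammable materials; employees 35 > 24; seating 154 ≥ 114 → Regulatory Permit required.
Art. VIII. serves alcohol for on-premises consumption → exempt from Regulatory Permit.
Art. IX. serves alcohol for on-premises consumption; stores flammable materials; floor area 15,500 square feet ≥ 13,100 square feet → Commercial Certificate required.
Art. X. does not board or breed animals → Annual Certificate not required.
Art. XI. stores flammable materials; serves alcohol for on-premises consumption; does not board or breed animals → Fire Safety Registration not required.
Art. XII. serves alcohol for on-premises consumption → exempt from Regulatory Permit.

Commercial Certificate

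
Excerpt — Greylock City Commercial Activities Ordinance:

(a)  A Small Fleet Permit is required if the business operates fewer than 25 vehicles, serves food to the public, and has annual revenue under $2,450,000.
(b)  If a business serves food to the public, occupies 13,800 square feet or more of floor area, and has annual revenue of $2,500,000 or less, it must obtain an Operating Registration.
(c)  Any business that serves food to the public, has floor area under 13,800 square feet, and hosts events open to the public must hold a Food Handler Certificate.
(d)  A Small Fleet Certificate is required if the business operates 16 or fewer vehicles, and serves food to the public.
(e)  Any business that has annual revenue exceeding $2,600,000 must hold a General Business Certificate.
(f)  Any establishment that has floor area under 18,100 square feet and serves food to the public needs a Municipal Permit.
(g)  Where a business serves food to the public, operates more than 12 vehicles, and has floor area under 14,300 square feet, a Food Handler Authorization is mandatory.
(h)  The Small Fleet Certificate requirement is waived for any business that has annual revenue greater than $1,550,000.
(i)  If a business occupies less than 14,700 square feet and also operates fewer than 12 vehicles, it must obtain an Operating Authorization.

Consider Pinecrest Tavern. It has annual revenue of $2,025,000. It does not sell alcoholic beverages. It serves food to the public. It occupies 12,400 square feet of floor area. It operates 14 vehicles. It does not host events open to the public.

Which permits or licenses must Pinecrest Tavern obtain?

(a) vehicles 14 < 25; serves food to the public; revenue $2,025,000 < $2,450,000 → Small Fleet Permit required.
(b) serves food to the public; floor area 12,400 square feet < 13,800 square feet; revenue $2,025,000 ≤ $2,500,000 → Operating Registration not required.
(c) serves food to the public; floor area 12,400 square feet < 13,800 square feet; does not host events open to the public → Food Handler Certificate not required.
(d) vehicles 14 ≤ 16; serves food to the public → Small Fleet Certificate required.
(e) revenue $2,025,000 ≤ $2,600,000 → General Business Certificate not required.
(f) floor area 12,400 square feet < 18,100 square feet; serves food to the public → Municipal Permit required.
(g) serves food to the public; vehicles 14 > 12; floor area 12,400 square feet < 14,300 square feet → Food Handler Authorization required.
(h) revenue $2,025,000 > $1,550,000 → exempt from Small Fleet Certificate.
(i) floor area 12,400 square feet < 14,700 square feet; vehicles 14 ≥ 12 → Operating Authorization not required.

Food Handler Authorization, Municipal Permit, Small Fleet Permit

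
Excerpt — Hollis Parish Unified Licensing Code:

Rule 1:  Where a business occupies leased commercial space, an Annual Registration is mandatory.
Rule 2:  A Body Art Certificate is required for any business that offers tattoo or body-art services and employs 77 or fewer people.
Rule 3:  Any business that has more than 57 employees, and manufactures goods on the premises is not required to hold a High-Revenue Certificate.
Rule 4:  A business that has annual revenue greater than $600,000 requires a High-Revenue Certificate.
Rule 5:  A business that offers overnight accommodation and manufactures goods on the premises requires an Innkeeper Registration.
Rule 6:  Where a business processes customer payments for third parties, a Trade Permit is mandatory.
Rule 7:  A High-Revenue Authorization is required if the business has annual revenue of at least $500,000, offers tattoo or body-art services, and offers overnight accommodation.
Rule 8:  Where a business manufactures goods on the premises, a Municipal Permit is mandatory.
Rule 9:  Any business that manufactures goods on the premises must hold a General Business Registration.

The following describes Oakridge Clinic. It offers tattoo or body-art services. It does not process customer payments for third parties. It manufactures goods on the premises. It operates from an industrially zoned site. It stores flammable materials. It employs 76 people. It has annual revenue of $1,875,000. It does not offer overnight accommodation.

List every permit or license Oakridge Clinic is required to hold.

Body Art Certificate, General Business Registration, Municipal Permit

Rule 1: operates from an industrially zoned site (not: occupies leased commercial space) → Annual Registration not required.
Rule 2: offers tattoo or body-art services; employees 76 ≤ 77 → Body Art Certificate required.
Rule 3: employees 76 > 57; manufactures goods on the premises → exempt from High-Revenue Certificate.
Rule 4: revenue $1,875,000 > $600,000 → High-Revenue Certificate required.
Rule 5: does not offer overnight accommodation; manufactures goods on the premises → Innkeeper Registration not required.
Rule 6: does not process customer payments for third parties → Trade Permit not required.
Rule 7: revenue $1,875,000 ≥ $500,000; offers tattoo or body-art services; does not offer overnight accommodation → High-Revenue Authorization not required.
Rule 8: manufactures goods on the premises → Municipal Permit required.
Rule 9: manufactures goods on the premises → General Business Registration required.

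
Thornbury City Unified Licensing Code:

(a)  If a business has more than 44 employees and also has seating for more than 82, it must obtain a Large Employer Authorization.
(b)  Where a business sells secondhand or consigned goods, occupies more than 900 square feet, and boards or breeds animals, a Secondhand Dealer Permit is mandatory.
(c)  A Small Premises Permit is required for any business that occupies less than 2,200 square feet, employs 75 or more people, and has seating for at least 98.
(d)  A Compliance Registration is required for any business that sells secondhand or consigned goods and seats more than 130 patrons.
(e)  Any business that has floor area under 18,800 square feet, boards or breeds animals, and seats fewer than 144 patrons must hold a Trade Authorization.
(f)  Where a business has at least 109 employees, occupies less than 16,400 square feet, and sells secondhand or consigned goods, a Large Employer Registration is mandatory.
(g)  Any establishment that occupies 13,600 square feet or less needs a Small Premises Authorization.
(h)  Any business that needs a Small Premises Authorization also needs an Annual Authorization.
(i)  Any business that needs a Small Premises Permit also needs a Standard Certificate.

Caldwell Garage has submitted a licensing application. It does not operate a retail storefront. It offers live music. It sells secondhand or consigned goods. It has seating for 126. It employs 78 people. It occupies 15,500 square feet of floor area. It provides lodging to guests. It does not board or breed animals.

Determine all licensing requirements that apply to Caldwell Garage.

(a) employees 78 > 44; seating 126 > 82 → Large Employer Authorization required.
(b) sells secondhand or consigned goods; floor area 15,500 square feet > 900 square feet; does not board or breed animals → Secondhand Dealer Permit not required.
(c) floor area 15,500 square feet ≥ 2,200 square feet; employees 78 ≥ 75; seating 126 ≥ 98 → Small Premises Permit not required.
(d) sells secondhand or consigned goods; seating 126 ≤ 130 → Compliance Registration not required.
(e) floor area 15,500 square feet < 18,800 square feet; does not board or breed animals; seating 126 < 144 → Trade Authorization not required.
(f) employees 78 < 109; floor area 15,500 square feet < 16,400 square feet; sells secondhand or consigned goods → Large Employer Registration not required.
(g) floor area 15,500 square feet > 13,600 square feet → Small Premises Authorization not required.
(h) Small Premises Authorization is not required → no effect.
(i) Small Premises Permit is not required → no effect.

Large Employer Authorization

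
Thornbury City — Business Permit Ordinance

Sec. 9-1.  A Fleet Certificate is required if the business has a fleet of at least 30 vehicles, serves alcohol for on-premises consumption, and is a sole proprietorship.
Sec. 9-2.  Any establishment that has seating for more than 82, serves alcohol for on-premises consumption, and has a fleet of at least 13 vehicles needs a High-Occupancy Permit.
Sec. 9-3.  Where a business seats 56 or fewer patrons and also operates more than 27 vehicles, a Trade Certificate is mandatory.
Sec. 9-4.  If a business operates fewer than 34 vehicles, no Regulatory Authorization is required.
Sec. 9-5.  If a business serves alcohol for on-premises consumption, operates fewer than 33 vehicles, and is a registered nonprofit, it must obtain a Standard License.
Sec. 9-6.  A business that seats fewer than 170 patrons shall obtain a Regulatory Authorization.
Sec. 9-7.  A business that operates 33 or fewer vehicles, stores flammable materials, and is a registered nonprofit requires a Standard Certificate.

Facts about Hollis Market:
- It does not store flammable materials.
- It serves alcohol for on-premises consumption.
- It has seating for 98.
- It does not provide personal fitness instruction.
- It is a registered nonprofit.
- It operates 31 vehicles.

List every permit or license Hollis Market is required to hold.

Sec. 9-1. vehicles 31 ≥ 30; serves alcohol for on-premises consumption; is a registered nonprofit (not: is a sole proprietorship) → Fleet Certificate not required.
Sec. 9-2. seating 98 > 82; serves alcohol for on-premises consumption; vehicles 31 ≥ 13 → High-Occupancy Permit required.
Sec. 9-3. seating 98 > 56; vehicles 31 > 27 → Trade Certificate not required.
Sec. 9-4. vehicles 31 < 34 → exempt from Regulatory Authorization.
Sec. 9-5. serves alcohol for on-premises consumption; vehicles 31 < 33; is a registered nonprofit → Standard License required.
Sec. 9-6. seating 98 < 170 → Regulatory Authorization required.
Sec. 9-7. vehicles 31 ≤ 33; does not store flammable materials; is a registered nonprofit → Standard Certificate not required.

High-Occupancy Permit, Standard License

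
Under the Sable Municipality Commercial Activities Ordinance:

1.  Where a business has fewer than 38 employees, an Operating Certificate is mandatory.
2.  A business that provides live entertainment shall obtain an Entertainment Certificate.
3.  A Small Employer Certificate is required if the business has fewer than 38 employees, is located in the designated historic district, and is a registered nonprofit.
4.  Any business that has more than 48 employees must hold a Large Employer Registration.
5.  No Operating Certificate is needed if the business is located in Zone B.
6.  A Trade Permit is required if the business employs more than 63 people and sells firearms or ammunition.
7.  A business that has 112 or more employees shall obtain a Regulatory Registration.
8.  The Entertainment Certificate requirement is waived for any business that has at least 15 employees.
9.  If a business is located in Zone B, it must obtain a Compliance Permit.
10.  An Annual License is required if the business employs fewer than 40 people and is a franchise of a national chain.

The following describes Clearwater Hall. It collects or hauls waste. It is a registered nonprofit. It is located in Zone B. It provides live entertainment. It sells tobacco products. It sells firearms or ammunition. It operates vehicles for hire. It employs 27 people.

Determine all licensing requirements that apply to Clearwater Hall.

1. employees 27 < 38 → Operating Certificate required.
2. provides live entertainment → Entertainment Certificate required.
3. employees 27 < 38; is located in Zone B (not: is located in the designated historic district); is a registered nonprofit → Small Employer Certificate not required.
4. employees 27 ≤ 48 → Large Employer Registration not required.
5. is located in Zone B → exempt from Operating Certificate.
6. employees 27 ≤ 63; sells firearms or ammunition → Trade Permit not required.
7. employees 27 < 112 → Regulatory Registration not required.
8. employees 27 ≥ 15 → exempt from Entertainment Certificate.
9. is located in Zone B → Compliance Permit required.
10. employees 27 < 40; is a registered nonprofit (not: is a franchise of a national chain) → Annual License not required.

Compliance Permit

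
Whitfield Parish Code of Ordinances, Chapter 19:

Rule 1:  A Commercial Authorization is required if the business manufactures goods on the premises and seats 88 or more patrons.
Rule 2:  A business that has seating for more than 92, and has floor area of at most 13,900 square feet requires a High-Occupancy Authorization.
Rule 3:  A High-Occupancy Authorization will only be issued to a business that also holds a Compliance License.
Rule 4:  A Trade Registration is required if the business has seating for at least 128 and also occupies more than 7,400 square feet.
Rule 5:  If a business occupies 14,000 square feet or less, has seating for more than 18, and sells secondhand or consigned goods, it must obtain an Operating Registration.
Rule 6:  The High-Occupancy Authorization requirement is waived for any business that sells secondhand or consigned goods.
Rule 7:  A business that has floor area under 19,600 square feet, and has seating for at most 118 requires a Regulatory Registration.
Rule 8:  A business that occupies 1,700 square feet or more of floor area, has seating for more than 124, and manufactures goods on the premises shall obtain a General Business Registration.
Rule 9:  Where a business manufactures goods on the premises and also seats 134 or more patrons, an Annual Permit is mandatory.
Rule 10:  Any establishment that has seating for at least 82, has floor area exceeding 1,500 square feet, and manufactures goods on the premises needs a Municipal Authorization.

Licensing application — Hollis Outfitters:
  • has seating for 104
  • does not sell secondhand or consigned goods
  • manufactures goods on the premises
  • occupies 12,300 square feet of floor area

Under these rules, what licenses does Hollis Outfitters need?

Rule 1: manufactures goods on the premises; seating 104 ≥ 88 → Commercial Authorization required.
Rule 2: seating 104 > 92; floor area 12,300 square feet ≤ 13,900 square feet → High-Occupancy Authorization required.
Rule 3: High-Occupancy Authorization is required → Compliance License also required.
Rule 4: seating 104 < 128; floor area 12,300 square feet > 7,400 square feet → Trade Registration not required.
Rule 5: floor area 12,300 square feet ≤ 14,000 square feet; seating 104 > 18; does not sell secondhand or consigned goods → Operating Registration not required.
Rule 6: does not sell secondhand or consigned goods → High-Occupancy Authorization exemption does not apply.
Rule 7: floor area 12,300 square feet < 19,600 square feet; seating 104 ≤ 118 → Regulatory Registration required.
Rule 8: floor area 12,300 square feet ≥ 1,700 square feet; seating 104 ≤ 124; manufactures goods on the premises → General Business Registration not required.
Rule 9: manufactures goods on the premises; seating 104 < 134 → Annual Permit not required.
Rule 10: seating 104 ≥ 82; floor area 12,300 square feet > 1,500 square feet; manufactures goods on the premises → Municipal Authorization required.

Commercial Authorization, Compliance License, High-Occupancy Authorization, Municipal Authorization, Regulatory Registration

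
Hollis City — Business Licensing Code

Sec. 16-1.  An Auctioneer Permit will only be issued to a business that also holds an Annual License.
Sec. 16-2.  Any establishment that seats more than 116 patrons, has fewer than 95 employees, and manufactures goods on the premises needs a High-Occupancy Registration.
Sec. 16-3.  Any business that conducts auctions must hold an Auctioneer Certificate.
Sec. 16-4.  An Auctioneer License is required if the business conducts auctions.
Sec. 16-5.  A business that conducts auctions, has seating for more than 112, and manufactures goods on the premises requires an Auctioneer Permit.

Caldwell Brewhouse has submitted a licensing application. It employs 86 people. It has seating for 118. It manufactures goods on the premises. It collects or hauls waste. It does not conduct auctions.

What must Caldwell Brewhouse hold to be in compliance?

Sec. 16-1. Auctioneer Permit is not required → no effect.
Sec. 16-2. seating 118 > 116; employees 86 < 95; manufactures goods on the premises → High-Occupancy Registration required.
Sec. 16-3. does not conduct auctions → Auctioneer Certificate not required.
Sec. 16-4. does not conduct auctions → Auctioneer License not required.
Sec. 16-5. does not conduct auctions; seating 118 > 112; manufactures goods on the premises → Auctioneer Permit not required.

High-Occupancy Registration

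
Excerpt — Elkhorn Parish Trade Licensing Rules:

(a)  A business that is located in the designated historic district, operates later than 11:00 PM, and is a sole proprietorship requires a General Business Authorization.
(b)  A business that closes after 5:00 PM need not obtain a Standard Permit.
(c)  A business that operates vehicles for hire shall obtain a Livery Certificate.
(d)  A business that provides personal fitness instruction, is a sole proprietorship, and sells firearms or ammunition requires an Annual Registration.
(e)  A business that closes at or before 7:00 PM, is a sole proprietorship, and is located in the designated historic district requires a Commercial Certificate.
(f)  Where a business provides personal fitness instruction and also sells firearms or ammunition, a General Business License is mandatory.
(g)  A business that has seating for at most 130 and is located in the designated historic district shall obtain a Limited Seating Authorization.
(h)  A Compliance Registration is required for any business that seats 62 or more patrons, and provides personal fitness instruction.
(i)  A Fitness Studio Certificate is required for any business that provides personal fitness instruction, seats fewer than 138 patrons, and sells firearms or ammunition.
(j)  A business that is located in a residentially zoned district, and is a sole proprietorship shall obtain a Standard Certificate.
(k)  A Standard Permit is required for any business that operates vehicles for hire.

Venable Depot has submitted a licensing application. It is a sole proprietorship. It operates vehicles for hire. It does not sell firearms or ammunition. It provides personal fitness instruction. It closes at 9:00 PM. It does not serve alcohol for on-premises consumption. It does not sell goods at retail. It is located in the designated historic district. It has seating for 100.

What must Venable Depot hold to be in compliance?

Compliance Registration, Limited Seating Authorization, Livery Certificate

(a) is located in the designated historic district; closes 9:00 PM, at/before 11:00 PM; is a sole proprietorship → General Business Authorization not required.
(b) closes 9:00 PM, after 5:00 PM → exempt from Standard Permit.
(c) operates vehicles for hire → Livery Certificate required.
(d) provides personal fitness instruction; is a sole proprietorship; does not sell firearms or ammunition → Annual Registration not required.
(e) closes 9:00 PM, after 7:00 PM; is a sole proprietorship; is located in the designated historic district → Commercial Certificate not required.
(f) provides personal fitness instruction; does not sell firearms or ammunition → General Business License not required.
(g) seating 100 ≤ 130; is located in the designated historic district → Limited Seating Authorization required.
(h) seating 100 ≥ 62; provides personal fitness instruction → Compliance Registration required.
(i) provides personal fitness instruction; seating 100 < 138; does not sell firearms or ammunition → Fitness Studio Certificate not required.
(j) is located in the designated historic district (not: is located in a residentially zoned district); is a sole proprietorship → Standard Certificate not required.
(k) operates vehicles for hire → Standard Permit required.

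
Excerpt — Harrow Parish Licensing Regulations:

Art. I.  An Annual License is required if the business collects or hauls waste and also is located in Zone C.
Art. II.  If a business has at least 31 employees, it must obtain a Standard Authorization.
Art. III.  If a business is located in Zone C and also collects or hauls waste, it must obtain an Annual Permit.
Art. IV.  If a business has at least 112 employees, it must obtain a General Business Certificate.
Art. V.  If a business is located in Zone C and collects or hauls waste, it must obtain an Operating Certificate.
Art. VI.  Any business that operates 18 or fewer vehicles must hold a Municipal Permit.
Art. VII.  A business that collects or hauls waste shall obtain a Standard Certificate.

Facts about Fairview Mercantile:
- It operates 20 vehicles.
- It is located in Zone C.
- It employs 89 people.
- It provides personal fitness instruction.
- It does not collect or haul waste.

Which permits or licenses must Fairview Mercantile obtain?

Art. I. does not collect or haul waste; is located in Zone C → Annual License not required.
Art. II. employees 89 ≥ 31 → Standard Authorization required.
Art. III. is located in Zone C; does not collect or haul waste → Annual Permit not required.
Art. IV. employees 89 < 112 → General Business Certificate not required.
Art. V. is located in Zone C; does not collect or haul waste → Operating Certificate not required.
Art. VI. vehicles 20 > 18 → Municipal Permit not required.
Art. VII. does not collect or haul waste → Standard Certificate not required.

Standard Authorization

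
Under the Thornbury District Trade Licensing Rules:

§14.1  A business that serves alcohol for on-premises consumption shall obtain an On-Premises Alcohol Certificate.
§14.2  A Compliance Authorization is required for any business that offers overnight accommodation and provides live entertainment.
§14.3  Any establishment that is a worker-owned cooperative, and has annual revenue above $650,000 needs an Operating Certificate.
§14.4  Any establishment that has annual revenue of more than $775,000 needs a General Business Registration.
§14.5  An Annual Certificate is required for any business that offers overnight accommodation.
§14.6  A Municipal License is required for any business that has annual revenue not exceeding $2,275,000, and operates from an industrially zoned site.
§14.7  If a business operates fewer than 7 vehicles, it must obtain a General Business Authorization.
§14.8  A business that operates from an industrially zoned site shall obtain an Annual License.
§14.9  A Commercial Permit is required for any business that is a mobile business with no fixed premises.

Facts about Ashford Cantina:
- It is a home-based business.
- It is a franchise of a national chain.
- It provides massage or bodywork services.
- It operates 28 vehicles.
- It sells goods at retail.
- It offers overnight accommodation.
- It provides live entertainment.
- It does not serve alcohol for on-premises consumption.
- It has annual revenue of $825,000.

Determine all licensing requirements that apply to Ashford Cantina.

§14.1 does not serve alcohol for on-premises consumption → On-Premises Alcohol Certificate not required.
§14.2 offers overnight accommodation; provides live entertainment → Compliance Authorization required.
§14.3 is a franchise of a national chain (not: is a worker-owned cooperative); revenue $825,000 > $650,000 → Operating Certificate not required.
§14.4 revenue $825,000 > $775,000 → General Business Registration required.
§14.5 offers overnight accommodation → Annual Certificate required.
§14.6 revenue $825,000 ≤ $2,275,000; is a home-based business (not: operates from an industrially zoned site) → Municipal License not required.
§14.7 vehicles 28 ≥ 7 → General Business Authorization not required.
§14.8 is a home-based business (not: operates from an industrially zoned site) → Annual License not required.
§14.9 is a home-based business (not: is a mobile business with no fixed premises) → Commercial Permit not required.

Annual Certificate, Compliance Authorization, General Business Registration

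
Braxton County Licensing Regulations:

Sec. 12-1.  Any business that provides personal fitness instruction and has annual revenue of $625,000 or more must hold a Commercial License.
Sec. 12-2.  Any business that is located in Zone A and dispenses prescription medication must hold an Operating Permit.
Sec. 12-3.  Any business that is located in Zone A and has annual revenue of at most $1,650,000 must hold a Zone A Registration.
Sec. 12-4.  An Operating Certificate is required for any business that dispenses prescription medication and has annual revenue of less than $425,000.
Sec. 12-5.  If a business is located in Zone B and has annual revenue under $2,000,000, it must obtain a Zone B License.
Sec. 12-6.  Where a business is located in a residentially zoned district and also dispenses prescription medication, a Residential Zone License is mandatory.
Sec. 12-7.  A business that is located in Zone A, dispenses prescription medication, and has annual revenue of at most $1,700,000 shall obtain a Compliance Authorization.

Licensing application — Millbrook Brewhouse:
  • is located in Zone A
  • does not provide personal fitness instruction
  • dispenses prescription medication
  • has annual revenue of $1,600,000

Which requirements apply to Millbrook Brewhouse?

Sec. 12-1. does not provide personal fitness instruction; revenue $1,600,000 ≥ $625,000 → Commercial License not required.
Sec. 12-2. is located in Zone A; dispenses prescription medication → Operating Permit required.
Sec. 12-3. is located in Zone A; revenue $1,600,000 ≤ $1,650,000 → Zone A Registration required.
Sec. 12-4. dispenses prescription medication; revenue $1,600,000 ≥ $425,000 → Operating Certificate not required.
Sec. 12-5. is located in Zone A (not: is located in Zone B); revenue $1,600,000 < $2,000,000 → Zone B License not required.
Sec. 12-6. is located in Zone A (not: is located in a residentially zoned district); dispenses prescription medication → Residential Zone License not required.
Sec. 12-7. is located in Zone A; dispenses prescription medication; revenue $1,600,000 ≤ $1,700,000 → Compliance Authorization required.

Compliance Authorization, Operating Permit, Zone A Registration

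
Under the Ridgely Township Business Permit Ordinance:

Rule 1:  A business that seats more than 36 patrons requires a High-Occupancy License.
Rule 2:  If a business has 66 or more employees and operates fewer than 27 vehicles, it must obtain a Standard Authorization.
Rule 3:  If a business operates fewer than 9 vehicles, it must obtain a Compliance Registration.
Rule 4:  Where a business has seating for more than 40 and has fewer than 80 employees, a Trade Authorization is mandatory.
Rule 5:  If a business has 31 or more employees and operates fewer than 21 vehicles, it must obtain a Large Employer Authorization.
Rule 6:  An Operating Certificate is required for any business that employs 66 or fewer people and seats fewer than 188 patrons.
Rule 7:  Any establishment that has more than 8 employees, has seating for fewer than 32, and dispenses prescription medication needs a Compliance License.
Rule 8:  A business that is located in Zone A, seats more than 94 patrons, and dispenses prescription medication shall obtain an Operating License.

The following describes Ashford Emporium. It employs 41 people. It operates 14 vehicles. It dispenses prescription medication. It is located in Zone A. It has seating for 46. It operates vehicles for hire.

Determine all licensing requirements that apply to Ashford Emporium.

High-Occupancy License, Large Employer Authorization, Operating Certificate, Trade Authorization

Rule 1: seating 46 > 36 → High-Occupancy License required.
Rule 2: employees 41 < 66; vehicles 14 < 27 → Standard Authorization not required.
Rule 3: vehicles 14 ≥ 9 → Compliance Registration not required.
Rule 4: seating 46 > 40; employees 41 < 80 → Trade Authorization required.
Rule 5: employees 41 ≥ 31; vehicles 14 < 21 → Large Employer Authorization required.
Rule 6: employees 41 ≤ 66; seating 46 < 188 → Operating Certificate required.
Rule 7: employees 41 > 8; seating 46 ≥ 32; dispenses prescription medication → Compliance License not required.
Rule 8: is located in Zone A; seating 46 ≤ 94; dispenses prescription medication → Operating License not required.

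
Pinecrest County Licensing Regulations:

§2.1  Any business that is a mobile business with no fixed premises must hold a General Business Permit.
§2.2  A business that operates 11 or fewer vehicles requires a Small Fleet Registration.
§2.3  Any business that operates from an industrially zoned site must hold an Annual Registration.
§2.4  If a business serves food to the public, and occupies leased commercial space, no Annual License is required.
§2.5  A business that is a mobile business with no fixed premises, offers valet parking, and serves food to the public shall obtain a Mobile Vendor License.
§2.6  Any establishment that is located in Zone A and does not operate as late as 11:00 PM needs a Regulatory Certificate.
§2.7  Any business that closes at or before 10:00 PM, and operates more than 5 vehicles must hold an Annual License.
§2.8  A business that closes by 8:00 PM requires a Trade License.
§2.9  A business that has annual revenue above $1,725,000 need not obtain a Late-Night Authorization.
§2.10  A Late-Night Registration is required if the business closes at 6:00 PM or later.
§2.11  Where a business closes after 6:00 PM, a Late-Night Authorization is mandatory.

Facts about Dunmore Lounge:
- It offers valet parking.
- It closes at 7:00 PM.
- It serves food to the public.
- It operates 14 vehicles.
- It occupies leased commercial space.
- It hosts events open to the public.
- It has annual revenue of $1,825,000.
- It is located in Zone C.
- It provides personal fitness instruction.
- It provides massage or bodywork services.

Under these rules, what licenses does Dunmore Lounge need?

Late-Night Registration, Trade License

§2.1 occupies leased commercial space (not: is a mobile business with no fixed premises) → General Business Permit not required.
§2.2 vehicles 14 > 11 → Small Fleet Registration not required.
§2.3 occupies leased commercial space (not: operates from an industrially zoned site) → Annual Registration not required.
§2.4 serves food to the public; occupies leased commercial space → exempt from Annual License.
§2.5 occupies leased commercial space (not: is a mobile business with no fixed premises); offers valet parking; serves food to the public → Mobile Vendor License not required.
§2.6 is located in Zone C (not: is located in Zone A); closes 7:00 PM, at/before 11:00 PM → Regulatory Certificate not required.
§2.7 closes 7:00 PM, at/before 10:00 PM; vehicles 14 > 5 → Annual License required.
§2.8 closes 7:00 PM, at/before 8:00 PM → Trade License required.
§2.9 revenue $1,825,000 > $1,725,000 → exempt from Late-Night Authorization.
§2.10 closes 7:00 PM, after 6:00 PM → Late-Night Registration required.
§2.11 closes 7:00 PM, after 6:00 PM → Late-Night Authorization required.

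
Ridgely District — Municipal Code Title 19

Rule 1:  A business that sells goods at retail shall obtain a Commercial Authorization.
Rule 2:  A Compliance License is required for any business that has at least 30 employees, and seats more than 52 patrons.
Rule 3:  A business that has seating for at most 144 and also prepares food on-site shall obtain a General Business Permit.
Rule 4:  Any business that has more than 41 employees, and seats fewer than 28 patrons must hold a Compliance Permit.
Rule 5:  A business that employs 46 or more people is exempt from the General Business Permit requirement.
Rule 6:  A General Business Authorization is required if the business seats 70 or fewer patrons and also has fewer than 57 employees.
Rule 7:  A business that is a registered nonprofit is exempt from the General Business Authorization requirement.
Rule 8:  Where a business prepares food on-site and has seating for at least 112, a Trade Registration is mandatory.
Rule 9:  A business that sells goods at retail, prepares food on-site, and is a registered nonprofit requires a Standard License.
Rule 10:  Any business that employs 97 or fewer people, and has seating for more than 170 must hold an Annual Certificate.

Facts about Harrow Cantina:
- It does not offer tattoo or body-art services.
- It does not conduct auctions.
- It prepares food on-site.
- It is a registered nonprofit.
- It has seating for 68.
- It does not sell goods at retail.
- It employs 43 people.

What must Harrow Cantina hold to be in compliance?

Compliance License, General Business Permit

Rule 1: does not sell goods at retail → Commercial Authorization not required.
Rule 2: employees 43 ≥ 30; seating 68 > 52 → Compliance License required.
Rule 3: seating 68 ≤ 144; prepares food on-site → General Business Permit required.
Rule 4: employees 43 > 41; seating 68 ≥ 28 → Compliance Permit not required.
Rule 5: employees 43 < 46 → General Business Permit exemption does not apply.
Rule 6: seating 68 ≤ 70; employees 43 < 57 → General Business Authorization required.
Rule 7: is a registered nonprofit → exempt from General Business Authorization.
Rule 8: prepares food on-site; seating 68 < 112 → Trade Registration not required.
Rule 9: does not sell goods at retail; prepares food on-site; is a registered nonprofit → Standard License not required.
Rule 10: employees 43 ≤ 97; seating 68 ≤ 170 → Annual Certificate not required.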